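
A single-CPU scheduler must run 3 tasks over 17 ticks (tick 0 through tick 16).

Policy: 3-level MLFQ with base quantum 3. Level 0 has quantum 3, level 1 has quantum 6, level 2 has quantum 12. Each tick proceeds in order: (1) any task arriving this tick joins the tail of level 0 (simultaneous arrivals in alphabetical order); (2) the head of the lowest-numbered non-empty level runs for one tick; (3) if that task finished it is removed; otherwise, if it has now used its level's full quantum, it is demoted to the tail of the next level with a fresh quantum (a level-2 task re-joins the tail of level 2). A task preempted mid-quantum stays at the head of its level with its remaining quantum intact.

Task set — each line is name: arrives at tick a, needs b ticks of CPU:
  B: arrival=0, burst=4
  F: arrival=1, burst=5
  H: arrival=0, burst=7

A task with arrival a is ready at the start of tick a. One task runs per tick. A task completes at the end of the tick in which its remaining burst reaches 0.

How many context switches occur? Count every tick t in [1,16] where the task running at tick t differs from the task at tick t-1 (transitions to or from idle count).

context switches = 6

t=0: L0/L1/L2 = BH/-/- → run B
t=1: L0/L1/L2 = BHF/-/- → run B
t=2: L0/L1/L2 = BHF/-/- → run B
t=3: L0/L1/L2 = HF/B/- → run H
t=4: L0/L1/L2 = HF/B/- → run H
t=5: L0/L1/L2 = HF/B/- → run H
t=6: L0/L1/L2 = F/BH/- → run F
t=7: L0/L1/L2 = F/BH/- → run F
t=8: L0/L1/L2 = F/BH/- → run F
t=9: L0/L1/L2 = -/BHF/- → run B
t=10: L0/L1/L2 = -/HF/- → run H
t=11: L0/L1/L2 = -/HF/- → run H
t=12: L0/L1/L2 = -/HF/- → run H
t=13: L0/L1/L2 = -/HF/- → run H
t=14: L0/L1/L2 = -/F/- → run F
t=15: L0/L1/L2 = -/F/- → run F
t=16: (idle)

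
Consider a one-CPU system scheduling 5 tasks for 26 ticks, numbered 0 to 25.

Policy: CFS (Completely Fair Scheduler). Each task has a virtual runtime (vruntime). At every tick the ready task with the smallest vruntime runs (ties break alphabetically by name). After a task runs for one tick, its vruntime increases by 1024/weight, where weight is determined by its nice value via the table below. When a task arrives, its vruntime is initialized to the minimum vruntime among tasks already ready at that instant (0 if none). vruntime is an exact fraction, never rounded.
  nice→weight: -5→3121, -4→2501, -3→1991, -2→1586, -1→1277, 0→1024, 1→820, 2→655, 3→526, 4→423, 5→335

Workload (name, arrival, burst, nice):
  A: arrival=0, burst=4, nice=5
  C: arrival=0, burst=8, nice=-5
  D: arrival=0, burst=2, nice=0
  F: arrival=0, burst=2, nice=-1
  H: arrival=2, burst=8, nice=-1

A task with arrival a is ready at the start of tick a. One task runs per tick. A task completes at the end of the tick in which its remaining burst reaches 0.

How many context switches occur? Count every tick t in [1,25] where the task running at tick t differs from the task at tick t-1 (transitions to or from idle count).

t=0: vr[A=0 C=0 D=0 F=0] → run A
t=1: vr[A=1024/335 C=0 D=0 F=0] → run C
t=2: vr[A=1024/335 C=1024/3121 D=0 F=0 H=0] → run D
t=3: vr[A=1024/335 C=1024/3121 D=1 F=0 H=0] → run F
t=4: vr[A=1024/335 C=1024/3121 D=1 F=1024/1277 H=0] → run H
t=5: vr[A=1024/335 C=1024/3121 D=1 F=1024/1277 H=1024/1277] → run C
t=6: vr[A=1024/335 C=2048/3121 D=1 F=1024/1277 H=1024/1277] → run C
t=7: vr[A=1024/335 C=3072/3121 D=1 F=1024/1277 H=1024/1277] → run F
t=8: vr[A=1024/335 C=3072/3121 D=1 H=1024/1277] → run H
t=9: vr[A=1024/335 C=3072/3121 D=1 H=2048/1277] → run C
t=10: vr[A=1024/335 C=4096/3121 D=1 H=2048/1277] → run D
t=11: vr[A=1024/335 C=4096/3121 H=2048/1277] → run C
t=12: vr[A=1024/335 C=5120/3121 H=2048/1277] → run H
t=13: vr[A=1024/335 C=5120/3121 H=3072/1277] → run C
t=14: vr[A=1024/335 C=6144/3121 H=3072/1277] → run C
t=15: vr[A=1024/335 C=7168/3121 H=3072/1277] → run C
t=16: vr[A=1024/335 H=3072/1277] → run H
t=17: vr[A=1024/335 H=4096/1277] → run A
t=18: vr[A=2048/335 H=4096/1277] → run H
t=19: vr[A=2048/335 H=5120/1277] → run H
t=20: vr[A=2048/335 H=6144/1277] → run H
t=21: vr[A=2048/335 H=7168/1277] → run H
t=22: vr[A=2048/335] → run A
t=23: vr[A=3072/335] → run A
t=24: (idle)
t=25: (idle)

context switches = 17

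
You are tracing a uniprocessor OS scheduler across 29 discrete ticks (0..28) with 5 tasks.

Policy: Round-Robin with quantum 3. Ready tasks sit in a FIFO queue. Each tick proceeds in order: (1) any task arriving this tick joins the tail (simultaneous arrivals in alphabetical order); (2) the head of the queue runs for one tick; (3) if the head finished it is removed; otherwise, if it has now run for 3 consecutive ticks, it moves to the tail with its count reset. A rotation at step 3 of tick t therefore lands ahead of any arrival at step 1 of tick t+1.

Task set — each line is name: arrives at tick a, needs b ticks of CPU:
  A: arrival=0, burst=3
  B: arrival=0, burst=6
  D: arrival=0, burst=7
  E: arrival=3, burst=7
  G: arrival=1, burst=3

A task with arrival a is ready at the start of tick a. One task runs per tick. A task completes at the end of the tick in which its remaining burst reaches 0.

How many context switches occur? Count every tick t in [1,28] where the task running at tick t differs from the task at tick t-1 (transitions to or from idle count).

context switches = 10

t=0: queue=[A,B,D] q_used=0 → run A
t=1: queue=[A,B,D,G] q_used=1 → run A
t=2: queue=[A,B,D,G] q_used=2 → run A
t=3: queue=[B,D,G,E] q_used=0 → run B
t=4: queue=[B,D,G,E] q_used=1 → run B
t=5: queue=[B,D,G,E] q_used=2 → run B
t=6: queue=[D,G,E,B] q_used=0 → run D
t=7: queue=[D,G,E,B] q_used=1 → run D
t=8: queue=[D,G,E,B] q_used=2 → run D
t=9: queue=[G,E,B,D] q_used=0 → run G
t=10: queue=[G,E,B,D] q_used=1 → run G
t=11: queue=[G,E,B,D] q_used=2 → run G
t=12: queue=[E,B,D] q_used=0 → run E
t=13: queue=[E,B,D] q_used=1 → run E
t=14: queue=[E,B,D] q_used=2 → run E
t=15: queue=[B,D,E] q_used=0 → run B
t=16: queue=[B,D,E] q_used=1 → run B
t=17: queue=[B,D,E] q_used=2 → run B
t=18: queue=[D,E] q_used=0 → run D
t=19: queue=[D,E] q_used=1 → run D
t=20: queue=[D,E] q_used=2 → run D
t=21: queue=[E,D] q_used=0 → run E
t=22: queue=[E,D] q_used=1 → run E
t=23: queue=[E,D] q_used=2 → run E
t=24: queue=[D,E] q_used=0 → run D
t=25: queue=[E] q_used=0 → run E
t=26: (idle)
t=27: (idle)
t=28: (idle)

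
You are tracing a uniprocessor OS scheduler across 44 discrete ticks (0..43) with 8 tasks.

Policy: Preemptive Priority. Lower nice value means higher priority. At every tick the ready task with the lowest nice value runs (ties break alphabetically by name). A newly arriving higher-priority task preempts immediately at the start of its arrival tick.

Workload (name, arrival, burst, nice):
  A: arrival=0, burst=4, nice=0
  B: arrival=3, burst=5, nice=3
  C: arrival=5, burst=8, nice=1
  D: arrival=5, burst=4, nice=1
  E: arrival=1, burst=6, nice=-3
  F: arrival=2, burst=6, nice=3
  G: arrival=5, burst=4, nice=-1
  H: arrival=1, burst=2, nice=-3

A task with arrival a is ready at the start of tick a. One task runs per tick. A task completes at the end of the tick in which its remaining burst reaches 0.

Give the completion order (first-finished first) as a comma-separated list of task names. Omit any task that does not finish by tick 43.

completion order = E, H, G, A, C, D, B, F

t=0: ready={A} → run A
t=1: ready={A,E,H} → run E
t=2: ready={A,E,F,H} → run E
t=3: ready={A,B,E,F,H} → run E
t=4: ready={A,B,E,F,H} → run E
t=5: ready={A,B,C,D,E,F,G,H} → run E
t=6: ready={A,B,C,D,E,F,G,H} → run E
t=7: ready={A,B,C,D,F,G,H} → run H
t=8: ready={A,B,C,D,F,G,H} → run H
t=9: ready={A,B,C,D,F,G} → run G
t=10: ready={A,B,C,D,F,G} → run G
t=11: ready={A,B,C,D,F,G} → run G
t=12: ready={A,B,C,D,F,G} → run G
t=13: ready={A,B,C,D,F} → run A
t=14: ready={A,B,C,D,F} → run A
t=15: ready={A,B,C,D,F} → run A
t=16: ready={B,C,D,F} → run C
t=17: ready={B,C,D,F} → run C
t=18: ready={B,C,D,F} → run C
t=19: ready={B,C,D,F} → run C
t=20: ready={B,C,D,F} → run C
t=21: ready={B,C,D,F} → run C
t=22: ready={B,C,D,F} → run C
t=23: ready={B,C,D,F} → run C
t=24: ready={B,D,F} → run D
t=25: ready={B,D,F} → run D
t=26: ready={B,D,F} → run D
t=27: ready={B,D,F} → run D
t=28: ready={B,F} → run B
t=29: ready={B,F} → run B
t=30: ready={B,F} → run B
t=31: ready={B,F} → run B
t=32: ready={B,F} → run B
t=33: ready={F} → run F
t=34: ready={F} → run F
t=35: ready={F} → run F
t=36: ready={F} → run F
t=37: ready={F} → run F
t=38: ready={F} → run F
t=39: (idle)
t=40: (idle)
t=41: (idle)
t=42: (idle)
t=43: (idle)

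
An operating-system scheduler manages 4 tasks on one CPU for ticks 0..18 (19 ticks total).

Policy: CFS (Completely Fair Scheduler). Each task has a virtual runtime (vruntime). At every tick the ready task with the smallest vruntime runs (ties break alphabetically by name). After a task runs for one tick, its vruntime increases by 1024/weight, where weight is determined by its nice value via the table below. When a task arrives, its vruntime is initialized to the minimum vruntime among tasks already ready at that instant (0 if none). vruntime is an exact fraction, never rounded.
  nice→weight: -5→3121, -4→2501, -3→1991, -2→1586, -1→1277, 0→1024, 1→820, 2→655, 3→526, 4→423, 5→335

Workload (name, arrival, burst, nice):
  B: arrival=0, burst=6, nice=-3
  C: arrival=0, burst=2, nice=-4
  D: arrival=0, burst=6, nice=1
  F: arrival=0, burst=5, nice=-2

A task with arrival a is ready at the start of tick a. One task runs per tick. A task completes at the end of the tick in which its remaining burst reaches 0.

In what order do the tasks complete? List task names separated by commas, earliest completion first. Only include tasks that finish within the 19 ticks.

completion order = C, B, F, D

t=0: vr[B=0 C=0 D=0 F=0] → run B
t=1: vr[B=1024/1991 C=0 D=0 F=0] → run C
t=2: vr[B=1024/1991 C=1024/2501 D=0 F=0] → run D
t=3: vr[B=1024/1991 C=1024/2501 D=256/205 F=0] → run F
t=4: vr[B=1024/1991 C=1024/2501 D=256/205 F=512/793] → run C
t=5: vr[B=1024/1991 D=256/205 F=512/793] → run B
t=6: vr[B=2048/1991 D=256/205 F=512/793] → run F
t=7: vr[B=2048/1991 D=256/205 F=1024/793] → run B
t=8: vr[B=3072/1991 D=256/205 F=1024/793] → run D
t=9: vr[B=3072/1991 D=512/205 F=1024/793] → run F
t=10: vr[B=3072/1991 D=512/205 F=1536/793] → run B
t=11: vr[B=4096/1991 D=512/205 F=1536/793] → run F
t=12: vr[B=4096/1991 D=512/205 F=2048/793] → run B
t=13: vr[B=5120/1991 D=512/205 F=2048/793] → run D
t=14: vr[B=5120/1991 D=768/205 F=2048/793] → run B
t=15: vr[D=768/205 F=2048/793] → run F
t=16: vr[D=768/205] → run D
t=17: vr[D=1024/205] → run D
t=18: vr[D=256/41] → run D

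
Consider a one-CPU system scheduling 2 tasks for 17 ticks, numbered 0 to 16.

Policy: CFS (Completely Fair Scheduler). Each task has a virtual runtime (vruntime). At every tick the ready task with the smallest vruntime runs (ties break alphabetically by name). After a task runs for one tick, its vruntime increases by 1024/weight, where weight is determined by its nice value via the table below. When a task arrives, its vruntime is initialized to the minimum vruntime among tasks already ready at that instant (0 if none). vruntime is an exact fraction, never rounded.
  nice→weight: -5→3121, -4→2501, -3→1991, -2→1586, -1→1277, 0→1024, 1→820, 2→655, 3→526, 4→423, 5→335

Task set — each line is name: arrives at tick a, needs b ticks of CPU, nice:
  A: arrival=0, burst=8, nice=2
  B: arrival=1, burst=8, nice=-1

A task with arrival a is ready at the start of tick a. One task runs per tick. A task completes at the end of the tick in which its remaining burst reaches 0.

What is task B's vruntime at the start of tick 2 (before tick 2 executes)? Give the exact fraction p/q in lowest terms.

vruntime(B, start of tick 2) = 1024/655

t=0: vr[A=0] → run A
t=1: vr[A=1024/655 B=1024/655] → run A
t=2: vr[A=2048/655 B=1024/655] → run B
t=3: vr[A=2048/655 B=1978368/836435] → run B
t=4: vr[A=2048/655 B=2649088/836435] → run A
t=5: vr[A=3072/655 B=2649088/836435] → run B
t=6: vr[A=3072/655 B=3319808/836435] → run B
t=7: vr[A=3072/655 B=3990528/836435] → run A
t=8: vr[A=4096/655 B=3990528/836435] → run B
t=9: vr[A=4096/655 B=4661248/836435] → run B
t=10: vr[A=4096/655 B=5331968/836435] → run A
t=11: vr[A=1024/131 B=5331968/836435] → run B
t=12: vr[A=1024/131 B=6002688/836435] → run B
t=13: vr[A=1024/131] → run A
t=14: vr[A=6144/655] → run A
t=15: vr[A=7168/655] → run A
t=16: (idle)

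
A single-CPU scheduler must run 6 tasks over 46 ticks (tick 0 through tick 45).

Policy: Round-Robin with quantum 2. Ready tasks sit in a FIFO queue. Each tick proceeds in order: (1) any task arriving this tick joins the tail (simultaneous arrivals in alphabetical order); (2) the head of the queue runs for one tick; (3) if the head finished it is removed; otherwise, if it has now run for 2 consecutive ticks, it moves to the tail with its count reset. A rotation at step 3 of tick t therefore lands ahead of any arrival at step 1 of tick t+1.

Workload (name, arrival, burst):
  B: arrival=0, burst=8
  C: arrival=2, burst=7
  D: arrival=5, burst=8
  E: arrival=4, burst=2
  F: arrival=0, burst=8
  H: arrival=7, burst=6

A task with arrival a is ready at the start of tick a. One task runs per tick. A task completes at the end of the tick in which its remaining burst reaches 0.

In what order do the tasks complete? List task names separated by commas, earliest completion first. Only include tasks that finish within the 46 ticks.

completion order = E, B, F, H, C, D

t=0: queue=[B,F] q_used=0 → run B
t=1: queue=[B,F] q_used=1 → run B
t=2: queue=[F,B,C] q_used=0 → run F
t=3: queue=[F,B,C] q_used=1 → run F
t=4: queue=[B,C,F,E] q_used=0 → run B
t=5: queue=[B,C,F,E,D] q_used=1 → run B
t=6: queue=[C,F,E,D,B] q_used=0 → run C
t=7: queue=[C,F,E,D,B,H] q_used=1 → run C
t=8: queue=[F,E,D,B,H,C] q_used=0 → run F
t=9: queue=[F,E,D,B,H,C] q_used=1 → run F
t=10: queue=[E,D,B,H,C,F] q_used=0 → run E
t=11: queue=[E,D,B,H,C,F] q_used=1 → run E
t=12: queue=[D,B,H,C,F] q_used=0 → run D
t=13: queue=[D,B,H,C,F] q_used=1 → run D
t=14: queue=[B,H,C,F,D] q_used=0 → run B
t=15: queue=[B,H,C,F,D] q_used=1 → run B
t=16: queue=[H,C,F,D,B] q_used=0 → run H
t=17: queue=[H,C,F,D,B] q_used=1 → run H
t=18: queue=[C,F,D,B,H] q_used=0 → run C
t=19: queue=[C,F,D,B,H] q_used=1 → run C
t=20: queue=[F,D,B,H,C] q_used=0 → run F
t=21: queue=[F,D,B,H,C] q_used=1 → run F
t=22: queue=[D,B,H,C,F] q_used=0 → run D
t=23: queue=[D,B,H,C,F] q_used=1 → run D
t=24: queue=[B,H,C,F,D] q_used=0 → run B
t=25: queue=[B,H,C,F,D] q_used=1 → run B
t=26: queue=[H,C,F,D] q_used=0 → run H
t=27: queue=[H,C,F,D] q_used=1 → run H
t=28: queue=[C,F,D,H] q_used=0 → run C
t=29: queue=[C,F,D,H] q_used=1 → run C
t=30: queue=[F,D,H,C] q_used=0 → run F
t=31: queue=[F,D,H,C] q_used=1 → run F
t=32: queue=[D,H,C] q_used=0 → run D
t=33: queue=[D,H,C] q_used=1 → run D
t=34: queue=[H,C,D] q_used=0 → run H
t=35: queue=[H,C,D] q_used=1 → run H
t=36: queue=[C,D] q_used=0 → run C
t=37: queue=[D] q_used=0 → run D
t=38: queue=[D] q_used=1 → run D
t=39: (idle)
t=40: (idle)
t=41: (idle)
t=42: (idle)
t=43: (idle)
t=44: (idle)
t=45: (idle)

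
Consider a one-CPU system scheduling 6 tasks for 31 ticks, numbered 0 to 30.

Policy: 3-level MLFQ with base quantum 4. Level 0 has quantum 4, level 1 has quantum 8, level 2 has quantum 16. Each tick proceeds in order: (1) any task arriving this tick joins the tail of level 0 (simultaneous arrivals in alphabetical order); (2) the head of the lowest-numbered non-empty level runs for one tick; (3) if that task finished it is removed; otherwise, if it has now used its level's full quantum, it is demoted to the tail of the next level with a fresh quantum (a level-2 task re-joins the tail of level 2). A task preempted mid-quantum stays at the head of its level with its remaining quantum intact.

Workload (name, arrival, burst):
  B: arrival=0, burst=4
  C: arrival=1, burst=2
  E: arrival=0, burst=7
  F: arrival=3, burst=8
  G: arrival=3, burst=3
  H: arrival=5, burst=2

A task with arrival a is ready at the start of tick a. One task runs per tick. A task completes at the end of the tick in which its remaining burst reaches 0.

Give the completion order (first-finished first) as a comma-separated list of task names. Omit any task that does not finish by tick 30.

completion order = B, C, G, H, E, F

t=0: L0/L1/L2 = BE/-/- → run B
t=1: L0/L1/L2 = BEC/-/- → run B
t=2: L0/L1/L2 = BEC/-/- → run B
t=3: L0/L1/L2 = BECFG/-/- → run B
t=4: L0/L1/L2 = ECFG/-/- → run E
t=5: L0/L1/L2 = ECFGH/-/- → run E
t=6: L0/L1/L2 = ECFGH/-/- → run E
t=7: L0/L1/L2 = ECFGH/-/- → run E
t=8: L0/L1/L2 = CFGH/E/- → run C
t=9: L0/L1/L2 = CFGH/E/- → run C
t=10: L0/L1/L2 = FGH/E/- → run F
t=11: L0/L1/L2 = FGH/E/- → run F
t=12: L0/L1/L2 = FGH/E/- → run F
t=13: L0/L1/L2 = FGH/E/- → run F
t=14: L0/L1/L2 = GH/EF/- → run G
t=15: L0/L1/L2 = GH/EF/- → run G
t=16: L0/L1/L2 = GH/EF/- → run G
t=17: L0/L1/L2 = H/EF/- → run H
t=18: L0/L1/L2 = H/EF/- → run H
t=19: L0/L1/L2 = -/EF/- → run E
t=20: L0/L1/L2 = -/EF/- → run E
t=21: L0/L1/L2 = -/EF/- → run E
t=22: L0/L1/L2 = -/F/- → run F
t=23: L0/L1/L2 = -/F/- → run F
t=24: L0/L1/L2 = -/F/- → run F
t=25: L0/L1/L2 = -/F/- → run F
t=26: (idle)
t=27: (idle)
t=28: (idle)
t=29: (idle)
t=30: (idle)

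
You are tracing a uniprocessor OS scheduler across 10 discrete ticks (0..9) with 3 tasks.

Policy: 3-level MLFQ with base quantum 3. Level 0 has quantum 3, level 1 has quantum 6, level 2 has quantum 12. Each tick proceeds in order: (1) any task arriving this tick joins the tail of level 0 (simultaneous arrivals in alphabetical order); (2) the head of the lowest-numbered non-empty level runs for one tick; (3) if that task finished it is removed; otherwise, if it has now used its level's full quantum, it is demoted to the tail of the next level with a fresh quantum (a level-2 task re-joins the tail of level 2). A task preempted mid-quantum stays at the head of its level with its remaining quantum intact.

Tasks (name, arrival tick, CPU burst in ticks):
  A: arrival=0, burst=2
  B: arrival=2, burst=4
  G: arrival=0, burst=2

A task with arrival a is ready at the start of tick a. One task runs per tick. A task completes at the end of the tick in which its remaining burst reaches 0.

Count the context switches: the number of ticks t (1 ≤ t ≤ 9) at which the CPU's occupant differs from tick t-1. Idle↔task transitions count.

context switches = 3

t=0: L0/L1/L2 = AG/-/- → run A
t=1: L0/L1/L2 = AG/-/- → run A
t=2: L0/L1/L2 = GB/-/- → run G
t=3: L0/L1/L2 = GB/-/- → run G
t=4: L0/L1/L2 = B/-/- → run B
t=5: L0/L1/L2 = B/-/- → run B
t=6: L0/L1/L2 = B/-/- → run B
t=7: L0/L1/L2 = -/B/- → run B
t=8: (idle)
t=9: (idle)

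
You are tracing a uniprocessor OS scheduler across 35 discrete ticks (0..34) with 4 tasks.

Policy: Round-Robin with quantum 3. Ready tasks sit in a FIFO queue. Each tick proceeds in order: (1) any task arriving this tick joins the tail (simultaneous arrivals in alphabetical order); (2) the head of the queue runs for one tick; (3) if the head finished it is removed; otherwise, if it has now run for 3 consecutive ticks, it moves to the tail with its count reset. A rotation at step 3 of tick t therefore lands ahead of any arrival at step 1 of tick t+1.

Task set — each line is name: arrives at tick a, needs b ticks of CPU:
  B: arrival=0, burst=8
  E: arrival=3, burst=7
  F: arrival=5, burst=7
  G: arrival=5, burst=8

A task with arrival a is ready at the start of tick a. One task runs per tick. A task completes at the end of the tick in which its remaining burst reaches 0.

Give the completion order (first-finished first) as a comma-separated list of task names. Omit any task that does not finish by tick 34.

completion order = B, E, F, G

t=0: queue=[B] q_used=0 → run B
t=1: queue=[B] q_used=1 → run B
t=2: queue=[B] q_used=2 → run B
t=3: queue=[B,E] q_used=0 → run B
t=4: queue=[B,E] q_used=1 → run B
t=5: queue=[B,E,F,G] q_used=2 → run B
t=6: queue=[E,F,G,B] q_used=0 → run E
t=7: queue=[E,F,G,B] q_used=1 → run E
t=8: queue=[E,F,G,B] q_used=2 → run E
t=9: queue=[F,G,B,E] q_used=0 → run F
t=10: queue=[F,G,B,E] q_used=1 → run F
t=11: queue=[F,G,B,E] q_used=2 → run F
t=12: queue=[G,B,E,F] q_used=0 → run G
t=13: queue=[G,B,E,F] q_used=1 → run G
t=14: queue=[G,B,E,F] q_used=2 → run G
t=15: queue=[B,E,F,G] q_used=0 → run B
t=16: queue=[B,E,F,G] q_used=1 → run B
t=17: queue=[E,F,G] q_used=0 → run E
t=18: queue=[E,F,G] q_used=1 → run E
t=19: queue=[E,F,G] q_used=2 → run E
t=20: queue=[F,G,E] q_used=0 → run F
t=21: queue=[F,G,E] q_used=1 → run F
t=22: queue=[F,G,E] q_used=2 → run F
t=23: queue=[G,E,F] q_used=0 → run G
t=24: queue=[G,E,F] q_used=1 → run G
t=25: queue=[G,E,F] q_used=2 → run G
t=26: queue=[E,F,G] q_used=0 → run E
t=27: queue=[F,G] q_used=0 → run F
t=28: queue=[G] q_used=0 → run G
t=29: queue=[G] q_used=1 → run G
t=30: (idle)
t=31: (idle)
t=32: (idle)
t=33: (idle)
t=34: (idle)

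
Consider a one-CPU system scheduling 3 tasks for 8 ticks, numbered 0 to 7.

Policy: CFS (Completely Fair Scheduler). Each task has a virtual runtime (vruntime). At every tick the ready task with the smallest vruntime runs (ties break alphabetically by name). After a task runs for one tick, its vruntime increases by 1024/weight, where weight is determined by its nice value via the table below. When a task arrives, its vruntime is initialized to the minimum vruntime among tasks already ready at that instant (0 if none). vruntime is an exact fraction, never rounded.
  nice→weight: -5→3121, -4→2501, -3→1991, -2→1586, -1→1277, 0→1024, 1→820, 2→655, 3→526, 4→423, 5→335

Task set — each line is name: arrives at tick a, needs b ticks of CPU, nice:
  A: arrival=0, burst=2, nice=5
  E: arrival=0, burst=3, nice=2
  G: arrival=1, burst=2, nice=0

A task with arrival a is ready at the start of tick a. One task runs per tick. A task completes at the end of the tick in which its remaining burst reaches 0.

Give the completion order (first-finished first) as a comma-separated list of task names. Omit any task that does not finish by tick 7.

completion order = G, A, E

t=0: vr[A=0 E=0] → run A
t=1: vr[A=1024/335 E=0 G=0] → run E
t=2: vr[A=1024/335 E=1024/655 G=0] → run G
t=3: vr[A=1024/335 E=1024/655 G=1] → run G
t=4: vr[A=1024/335 E=1024/655] → run E
t=5: vr[A=1024/335 E=2048/655] → run A
t=6: vr[E=2048/655] → run E
t=7: (idle)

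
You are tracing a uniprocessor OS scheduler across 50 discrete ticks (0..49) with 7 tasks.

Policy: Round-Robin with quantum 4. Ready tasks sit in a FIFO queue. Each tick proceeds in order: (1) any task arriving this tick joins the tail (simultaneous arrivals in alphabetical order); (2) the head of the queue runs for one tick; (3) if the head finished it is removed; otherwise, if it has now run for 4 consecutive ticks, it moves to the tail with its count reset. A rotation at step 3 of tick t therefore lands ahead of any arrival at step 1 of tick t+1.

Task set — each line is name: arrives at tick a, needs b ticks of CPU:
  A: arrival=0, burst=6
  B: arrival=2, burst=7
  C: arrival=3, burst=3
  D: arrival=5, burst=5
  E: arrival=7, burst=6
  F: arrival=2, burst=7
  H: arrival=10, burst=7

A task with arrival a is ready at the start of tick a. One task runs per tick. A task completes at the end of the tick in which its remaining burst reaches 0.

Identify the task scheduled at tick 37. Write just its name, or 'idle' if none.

running at tick 37 = E

t=0: queue=[A] q_used=0 → run A
t=1: queue=[A] q_used=1 → run A
t=2: queue=[A,B,F] q_used=2 → run A
t=3: queue=[A,B,F,C] q_used=3 → run A
t=4: queue=[B,F,C,A] q_used=0 → run B
t=5: queue=[B,F,C,A,D] q_used=1 → run B
t=6: queue=[B,F,C,A,D] q_used=2 → run B
t=7: queue=[B,F,C,A,D,E] q_used=3 → run B
t=8: queue=[F,C,A,D,E,B] q_used=0 → run F
t=9: queue=[F,C,A,D,E,B] q_used=1 → run F
t=10: queue=[F,C,A,D,E,B,H] q_used=2 → run F
t=11: queue=[F,C,A,D,E,B,H] q_used=3 → run F
t=12: queue=[C,A,D,E,B,H,F] q_used=0 → run C
t=13: queue=[C,A,D,E,B,H,F] q_used=1 → run C
t=14: queue=[C,A,D,E,B,H,F] q_used=2 → run C
t=15: queue=[A,D,E,B,H,F] q_used=0 → run A
t=16: queue=[A,D,E,B,H,F] q_used=1 → run A
t=17: queue=[D,E,B,H,F] q_used=0 → run D
t=18: queue=[D,E,B,H,F] q_used=1 → run D
t=19: queue=[D,E,B,H,F] q_used=2 → run D
t=20: queue=[D,E,B,H,F] q_used=3 → run D
t=21: queue=[E,B,H,F,D] q_used=0 → run E
t=22: queue=[E,B,H,F,D] q_used=1 → run E
t=23: queue=[E,B,H,F,D] q_used=2 → run E
t=24: queue=[E,B,H,F,D] q_used=3 → run E
t=25: queue=[B,H,F,D,E] q_used=0 → run B
t=26: queue=[B,H,F,D,E] q_used=1 → run B
t=27: queue=[B,H,F,D,E] q_used=2 → run B
t=28: queue=[H,F,D,E] q_used=0 → run H
t=29: queue=[H,F,D,E] q_used=1 → run H
t=30: queue=[H,F,D,E] q_used=2 → run H
t=31: queue=[H,F,D,E] q_used=3 → run H
t=32: queue=[F,D,E,H] q_used=0 → run F
t=33: queue=[F,D,E,H] q_used=1 → run F
t=34: queue=[F,D,E,H] q_used=2 → run F
t=35: queue=[D,E,H] q_used=0 → run D
t=36: queue=[E,H] q_used=0 → run E
t=37: queue=[E,H] q_used=1 → run E
t=38: queue=[H] q_used=0 → run H
t=39: queue=[H] q_used=1 → run H
t=40: queue=[H] q_used=2 → run H
t=41: (idle)
t=42: (idle)
t=43: (idle)
t=44: (idle)
t=45: (idle)
t=46: (idle)
t=47: (idle)
t=48: (idle)
t=49: (idle)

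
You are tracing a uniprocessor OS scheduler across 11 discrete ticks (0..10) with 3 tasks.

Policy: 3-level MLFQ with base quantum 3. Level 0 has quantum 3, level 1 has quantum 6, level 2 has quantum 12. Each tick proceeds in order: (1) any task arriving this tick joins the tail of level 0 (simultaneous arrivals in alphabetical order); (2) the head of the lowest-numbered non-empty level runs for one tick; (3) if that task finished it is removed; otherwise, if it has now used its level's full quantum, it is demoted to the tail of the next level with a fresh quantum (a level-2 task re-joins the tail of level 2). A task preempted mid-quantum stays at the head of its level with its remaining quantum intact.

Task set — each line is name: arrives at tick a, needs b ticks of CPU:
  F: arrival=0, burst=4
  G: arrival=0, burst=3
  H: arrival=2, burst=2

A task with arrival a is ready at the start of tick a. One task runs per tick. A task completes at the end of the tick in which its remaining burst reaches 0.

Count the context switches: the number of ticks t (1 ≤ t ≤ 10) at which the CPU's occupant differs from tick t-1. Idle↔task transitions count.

t=0: L0/L1/L2 = FG/-/- → run F
t=1: L0/L1/L2 = FG/-/- → run F
t=2: L0/L1/L2 = FGH/-/- → run F
t=3: L0/L1/L2 = GH/F/- → run G
t=4: L0/L1/L2 = GH/F/- → run G
t=5: L0/L1/L2 = GH/F/- → run G
t=6: L0/L1/L2 = H/F/- → run H
t=7: L0/L1/L2 = H/F/- → run H
t=8: L0/L1/L2 = -/F/- → run F
t=9: (idle)
t=10: (idle)

context switches = 4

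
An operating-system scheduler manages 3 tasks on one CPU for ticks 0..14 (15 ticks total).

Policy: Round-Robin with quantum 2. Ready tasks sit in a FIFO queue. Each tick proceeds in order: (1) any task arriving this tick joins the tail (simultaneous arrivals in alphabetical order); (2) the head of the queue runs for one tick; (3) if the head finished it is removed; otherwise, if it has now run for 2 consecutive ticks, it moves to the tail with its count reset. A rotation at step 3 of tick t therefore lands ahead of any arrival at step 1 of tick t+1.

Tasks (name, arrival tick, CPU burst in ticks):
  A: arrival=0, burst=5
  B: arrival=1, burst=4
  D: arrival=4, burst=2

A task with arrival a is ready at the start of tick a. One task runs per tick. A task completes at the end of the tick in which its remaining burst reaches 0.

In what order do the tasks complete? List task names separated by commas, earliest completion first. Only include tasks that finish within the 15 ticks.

completion order = B, D, A

t=0: queue=[A] q_used=0 → run A
t=1: queue=[A,B] q_used=1 → run A
t=2: queue=[B,A] q_used=0 → run B
t=3: queue=[B,A] q_used=1 → run B
t=4: queue=[A,B,D] q_used=0 → run A
t=5: queue=[A,B,D] q_used=1 → run A
t=6: queue=[B,D,A] q_used=0 → run B
t=7: queue=[B,D,A] q_used=1 → run B
t=8: queue=[D,A] q_used=0 → run D
t=9: queue=[D,A] q_used=1 → run D
t=10: queue=[A] q_used=0 → run A
t=11: (idle)
t=12: (idle)
t=13: (idle)
t=14: (idle)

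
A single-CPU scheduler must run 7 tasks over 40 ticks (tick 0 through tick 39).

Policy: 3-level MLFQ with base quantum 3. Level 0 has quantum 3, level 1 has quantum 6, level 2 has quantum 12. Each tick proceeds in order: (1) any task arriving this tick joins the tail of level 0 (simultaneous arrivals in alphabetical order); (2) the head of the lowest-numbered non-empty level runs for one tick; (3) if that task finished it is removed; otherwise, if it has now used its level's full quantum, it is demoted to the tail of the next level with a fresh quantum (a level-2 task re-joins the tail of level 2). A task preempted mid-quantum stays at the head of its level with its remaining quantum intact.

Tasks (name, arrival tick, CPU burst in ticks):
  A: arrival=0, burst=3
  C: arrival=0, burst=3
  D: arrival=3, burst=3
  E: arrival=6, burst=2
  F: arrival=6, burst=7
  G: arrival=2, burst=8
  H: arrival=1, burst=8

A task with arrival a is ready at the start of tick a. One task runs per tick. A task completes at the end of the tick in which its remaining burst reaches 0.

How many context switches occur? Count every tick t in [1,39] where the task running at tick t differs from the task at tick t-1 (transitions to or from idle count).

t=0: L0/L1/L2 = AC/-/- → run A
t=1: L0/L1/L2 = ACH/-/- → run A
t=2: L0/L1/L2 = ACHG/-/- → run A
t=3: L0/L1/L2 = CHGD/-/- → run C
t=4: L0/L1/L2 = CHGD/-/- → run C
t=5: L0/L1/L2 = CHGD/-/- → run C
t=6: L0/L1/L2 = HGDEF/-/- → run H
t=7: L0/L1/L2 = HGDEF/-/- → run H
t=8: L0/L1/L2 = HGDEF/-/- → run H
t=9: L0/L1/L2 = GDEF/H/- → run G
t=10: L0/L1/L2 = GDEF/H/- → run G
t=11: L0/L1/L2 = GDEF/H/- → run G
t=12: L0/L1/L2 = DEF/HG/- → run D
t=13: L0/L1/L2 = DEF/HG/- → run D
t=14: L0/L1/L2 = DEF/HG/- → run D
t=15: L0/L1/L2 = EF/HG/- → run E
t=16: L0/L1/L2 = EF/HG/- → run E
t=17: L0/L1/L2 = F/HG/- → run F
t=18: L0/L1/L2 = F/HG/- → run F
t=19: L0/L1/L2 = F/HG/- → run F
t=20: L0/L1/L2 = -/HGF/- → run H
t=21: L0/L1/L2 = -/HGF/- → run H
t=22: L0/L1/L2 = -/HGF/- → run H
t=23: L0/L1/L2 = -/HGF/- → run H
t=24: L0/L1/L2 = -/HGF/- → run H
t=25: L0/L1/L2 = -/GF/- → run G
t=26: L0/L1/L2 = -/GF/- → run G
t=27: L0/L1/L2 = -/GF/- → run G
t=28: L0/L1/L2 = -/GF/- → run G
t=29: L0/L1/L2 = -/GF/- → run G
t=30: L0/L1/L2 = -/F/- → run F
t=31: L0/L1/L2 = -/F/- → run F
t=32: L0/L1/L2 = -/F/- → run F
t=33: L0/L1/L2 = -/F/- → run F
t=34: (idle)
t=35: (idle)
t=36: (idle)
t=37: (idle)
t=38: (idle)
t=39: (idle)

context switches = 10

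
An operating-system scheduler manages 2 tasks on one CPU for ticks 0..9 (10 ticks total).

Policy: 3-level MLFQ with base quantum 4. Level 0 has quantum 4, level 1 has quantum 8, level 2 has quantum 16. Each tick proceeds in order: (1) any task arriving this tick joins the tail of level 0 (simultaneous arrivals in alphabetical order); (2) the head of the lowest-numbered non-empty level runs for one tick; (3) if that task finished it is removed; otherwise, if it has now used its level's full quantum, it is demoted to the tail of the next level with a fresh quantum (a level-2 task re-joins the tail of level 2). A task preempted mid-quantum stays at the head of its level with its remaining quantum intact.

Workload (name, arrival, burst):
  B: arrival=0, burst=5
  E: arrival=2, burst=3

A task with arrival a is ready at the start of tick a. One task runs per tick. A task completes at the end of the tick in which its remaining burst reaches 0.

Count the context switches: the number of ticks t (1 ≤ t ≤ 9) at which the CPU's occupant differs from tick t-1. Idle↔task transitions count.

t=0: L0/L1/L2 = B/-/- → run B
t=1: L0/L1/L2 = B/-/- → run B
t=2: L0/L1/L2 = BE/-/- → run B
t=3: L0/L1/L2 = BE/-/- → run B
t=4: L0/L1/L2 = E/B/- → run E
t=5: L0/L1/L2 = E/B/- → run E
t=6: L0/L1/L2 = E/B/- → run E
t=7: L0/L1/L2 = -/B/- → run B
t=8: (idle)
t=9: (idle)

context switches = 3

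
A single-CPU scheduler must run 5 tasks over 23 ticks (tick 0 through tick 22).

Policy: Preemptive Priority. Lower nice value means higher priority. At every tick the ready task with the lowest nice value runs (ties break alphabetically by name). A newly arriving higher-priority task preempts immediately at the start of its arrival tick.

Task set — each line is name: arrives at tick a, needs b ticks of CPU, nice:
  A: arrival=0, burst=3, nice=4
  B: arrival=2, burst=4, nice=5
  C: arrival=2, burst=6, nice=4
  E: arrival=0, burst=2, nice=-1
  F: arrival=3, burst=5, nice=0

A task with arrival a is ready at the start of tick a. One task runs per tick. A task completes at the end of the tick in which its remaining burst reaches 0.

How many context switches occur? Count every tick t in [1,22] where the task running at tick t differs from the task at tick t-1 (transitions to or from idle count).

t=0: ready={A,E} → run E
t=1: ready={A,E} → run E
t=2: ready={A,B,C} → run A
t=3: ready={A,B,C,F} → run F
t=4: ready={A,B,C,F} → run F
t=5: ready={A,B,C,F} → run F
t=6: ready={A,B,C,F} → run F
t=7: ready={A,B,C,F} → run F
t=8: ready={A,B,C} → run A
t=9: ready={A,B,C} → run A
t=10: ready={B,C} → run C
t=11: ready={B,C} → run C
t=12: ready={B,C} → run C
t=13: ready={B,C} → run C
t=14: ready={B,C} → run C
t=15: ready={B,C} → run C
t=16: ready={B} → run B
t=17: ready={B} → run B
t=18: ready={B} → run B
t=19: ready={B} → run B
t=20: (idle)
t=21: (idle)
t=22: (idle)

context switches = 6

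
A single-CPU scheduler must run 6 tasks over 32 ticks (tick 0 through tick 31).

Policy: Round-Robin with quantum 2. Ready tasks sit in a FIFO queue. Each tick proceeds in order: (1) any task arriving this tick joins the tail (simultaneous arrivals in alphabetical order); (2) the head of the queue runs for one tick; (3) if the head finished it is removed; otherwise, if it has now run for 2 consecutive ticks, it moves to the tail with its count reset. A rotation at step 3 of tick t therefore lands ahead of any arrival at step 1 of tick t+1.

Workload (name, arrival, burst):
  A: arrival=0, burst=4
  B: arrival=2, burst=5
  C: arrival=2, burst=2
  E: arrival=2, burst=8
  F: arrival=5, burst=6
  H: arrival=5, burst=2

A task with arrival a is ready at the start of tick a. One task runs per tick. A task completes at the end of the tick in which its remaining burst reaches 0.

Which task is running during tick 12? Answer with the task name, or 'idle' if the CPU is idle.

running at tick 12 = H

t=0: queue=[A] q_used=0 → run A
t=1: queue=[A] q_used=1 → run A
t=2: queue=[A,B,C,E] q_used=0 → run A
t=3: queue=[A,B,C,E] q_used=1 → run A
t=4: queue=[B,C,E] q_used=0 → run B
t=5: queue=[B,C,E,F,H] q_used=1 → run B
t=6: queue=[C,E,F,H,B] q_used=0 → run C
t=7: queue=[C,E,F,H,B] q_used=1 → run C
t=8: queue=[E,F,H,B] q_used=0 → run E
t=9: queue=[E,F,H,B] q_used=1 → run E
t=10: queue=[F,H,B,E] q_used=0 → run F
t=11: queue=[F,H,B,E] q_used=1 → run F
t=12: queue=[H,B,E,F] q_used=0 → run H
t=13: queue=[H,B,E,F] q_used=1 → run H
t=14: queue=[B,E,F] q_used=0 → run B
t=15: queue=[B,E,F] q_used=1 → run B
t=16: queue=[E,F,B] q_used=0 → run E
t=17: queue=[E,F,B] q_used=1 → run E
t=18: queue=[F,B,E] q_used=0 → run F
t=19: queue=[F,B,E] q_used=1 → run F
t=20: queue=[B,E,F] q_used=0 → run B
t=21: queue=[E,F] q_used=0 → run E
t=22: queue=[E,F] q_used=1 → run E
t=23: queue=[F,E] q_used=0 → run F
t=24: queue=[F,E] q_used=1 → run F
t=25: queue=[E] q_used=0 → run E
t=26: queue=[E] q_used=1 → run E
t=27: (idle)
t=28: (idle)
t=29: (idle)
t=30: (idle)
t=31: (idle)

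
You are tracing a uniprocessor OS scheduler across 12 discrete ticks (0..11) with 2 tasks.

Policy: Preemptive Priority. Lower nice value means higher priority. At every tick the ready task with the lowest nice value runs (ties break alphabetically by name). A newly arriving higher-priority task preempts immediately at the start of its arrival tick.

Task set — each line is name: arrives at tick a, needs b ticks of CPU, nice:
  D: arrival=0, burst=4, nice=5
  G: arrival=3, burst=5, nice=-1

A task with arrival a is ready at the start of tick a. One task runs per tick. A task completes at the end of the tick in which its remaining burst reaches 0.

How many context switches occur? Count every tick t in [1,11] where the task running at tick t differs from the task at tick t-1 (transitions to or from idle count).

t=0: ready={D} → run D
t=1: ready={D} → run D
t=2: ready={D} → run D
t=3: ready={D,G} → run G
t=4: ready={D,G} → run G
t=5: ready={D,G} → run G
t=6: ready={D,G} → run G
t=7: ready={D,G} → run G
t=8: ready={D} → run D
t=9: (idle)
t=10: (idle)
t=11: (idle)

context switches = 3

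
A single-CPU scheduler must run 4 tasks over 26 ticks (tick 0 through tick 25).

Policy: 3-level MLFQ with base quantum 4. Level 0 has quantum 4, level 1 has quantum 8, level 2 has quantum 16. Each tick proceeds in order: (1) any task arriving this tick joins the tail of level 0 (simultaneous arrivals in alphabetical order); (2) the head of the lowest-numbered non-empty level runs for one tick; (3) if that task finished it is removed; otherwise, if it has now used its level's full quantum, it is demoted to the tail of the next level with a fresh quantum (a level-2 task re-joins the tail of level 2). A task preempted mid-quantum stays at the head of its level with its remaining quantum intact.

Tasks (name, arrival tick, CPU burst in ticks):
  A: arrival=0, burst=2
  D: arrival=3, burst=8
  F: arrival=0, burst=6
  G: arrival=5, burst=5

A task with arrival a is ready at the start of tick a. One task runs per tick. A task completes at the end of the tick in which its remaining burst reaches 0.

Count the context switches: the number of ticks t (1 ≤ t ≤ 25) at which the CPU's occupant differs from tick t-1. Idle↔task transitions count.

t=0: L0/L1/L2 = AF/-/- → run A
t=1: L0/L1/L2 = AF/-/- → run A
t=2: L0/L1/L2 = F/-/- → run F
t=3: L0/L1/L2 = FD/-/- → run F
t=4: L0/L1/L2 = FD/-/- → run F
t=5: L0/L1/L2 = FDG/-/- → run F
t=6: L0/L1/L2 = DG/F/- → run D
t=7: L0/L1/L2 = DG/F/- → run D
t=8: L0/L1/L2 = DG/F/- → run D
t=9: L0/L1/L2 = DG/F/- → run D
t=10: L0/L1/L2 = G/FD/- → run G
t=11: L0/L1/L2 = G/FD/- → run G
t=12: L0/L1/L2 = G/FD/- → run G
t=13: L0/L1/L2 = G/FD/- → run G
t=14: L0/L1/L2 = -/FDG/- → run F
t=15: L0/L1/L2 = -/FDG/- → run F
t=16: L0/L1/L2 = -/DG/- → run D
t=17: L0/L1/L2 = -/DG/- → run D
t=18: L0/L1/L2 = -/DG/- → run D
t=19: L0/L1/L2 = -/DG/- → run D
t=20: L0/L1/L2 = -/G/- → run G
t=21: (idle)
t=22: (idle)
t=23: (idle)
t=24: (idle)
t=25: (idle)

context switches = 7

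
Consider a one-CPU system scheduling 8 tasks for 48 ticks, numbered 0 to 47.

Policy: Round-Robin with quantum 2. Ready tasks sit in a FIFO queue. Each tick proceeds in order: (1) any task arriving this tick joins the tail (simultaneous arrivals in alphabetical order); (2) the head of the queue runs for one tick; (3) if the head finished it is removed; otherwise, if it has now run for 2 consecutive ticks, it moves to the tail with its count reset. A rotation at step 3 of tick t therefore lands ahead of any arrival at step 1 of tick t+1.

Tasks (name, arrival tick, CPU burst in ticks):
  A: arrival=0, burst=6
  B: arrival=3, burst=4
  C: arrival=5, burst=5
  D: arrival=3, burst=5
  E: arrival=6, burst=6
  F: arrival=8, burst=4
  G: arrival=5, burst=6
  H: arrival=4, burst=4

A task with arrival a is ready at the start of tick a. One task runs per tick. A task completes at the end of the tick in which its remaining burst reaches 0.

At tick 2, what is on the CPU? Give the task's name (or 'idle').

t=0: queue=[A] q_used=0 → run A
t=1: queue=[A] q_used=1 → run A
t=2: queue=[A] q_used=0 → run A
t=3: queue=[A,B,D] q_used=1 → run A
t=4: queue=[B,D,A,H] q_used=0 → run B
t=5: queue=[B,D,A,H,C,G] q_used=1 → run B
t=6: queue=[D,A,H,C,G,B,E] q_used=0 → run D
t=7: queue=[D,A,H,C,G,B,E] q_used=1 → run D
t=8: queue=[A,H,C,G,B,E,D,F] q_used=0 → run A
t=9: queue=[A,H,C,G,B,E,D,F] q_used=1 → run A
t=10: queue=[H,C,G,B,E,D,F] q_used=0 → run H
t=11: queue=[H,C,G,B,E,D,F] q_used=1 → run H
t=12: queue=[C,G,B,E,D,F,H] q_used=0 → run C
t=13: queue=[C,G,B,E,D,F,H] q_used=1 → run C
t=14: queue=[G,B,E,D,F,H,C] q_used=0 → run G
t=15: queue=[G,B,E,D,F,H,C] q_used=1 → run G
t=16: queue=[B,E,D,F,H,C,G] q_used=0 → run B
t=17: queue=[B,E,D,F,H,C,G] q_used=1 → run B
t=18: queue=[E,D,F,H,C,G] q_used=0 → run E
t=19: queue=[E,D,F,H,C,G] q_used=1 → run E
t=20: queue=[D,F,H,C,G,E] q_used=0 → run D
t=21: queue=[D,F,H,C,G,E] q_used=1 → run D
t=22: queue=[F,H,C,G,E,D] q_used=0 → run F
t=23: queue=[F,H,C,G,E,D] q_used=1 → run F
t=24: queue=[H,C,G,E,D,F] q_used=0 → run H
t=25: queue=[H,C,G,E,D,F] q_used=1 → run H
t=26: queue=[C,G,E,D,F] q_used=0 → run C
t=27: queue=[C,G,E,D,F] q_used=1 → run C
t=28: queue=[G,E,D,F,C] q_used=0 → run G
t=29: queue=[G,E,D,F,C] q_used=1 → run G
t=30: queue=[E,D,F,C,G] q_used=0 → run E
t=31: queue=[E,D,F,C,G] q_used=1 → run E
t=32: queue=[D,F,C,G,E] q_used=0 → run D
t=33: queue=[F,C,G,E] q_used=0 → run F
t=34: queue=[F,C,G,E] q_used=1 → run F
t=35: queue=[C,G,E] q_used=0 → run C
t=36: queue=[G,E] q_used=0 → run G
t=37: queue=[G,E] q_used=1 → run G
t=38: queue=[E] q_used=0 → run E
t=39: queue=[E] q_used=1 → run E
t=40: (idle)
t=41: (idle)
t=42: (idle)
t=43: (idle)
t=44: (idle)
t=45: (idle)
t=46: (idle)
t=47: (idle)

running at tick 2 = A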